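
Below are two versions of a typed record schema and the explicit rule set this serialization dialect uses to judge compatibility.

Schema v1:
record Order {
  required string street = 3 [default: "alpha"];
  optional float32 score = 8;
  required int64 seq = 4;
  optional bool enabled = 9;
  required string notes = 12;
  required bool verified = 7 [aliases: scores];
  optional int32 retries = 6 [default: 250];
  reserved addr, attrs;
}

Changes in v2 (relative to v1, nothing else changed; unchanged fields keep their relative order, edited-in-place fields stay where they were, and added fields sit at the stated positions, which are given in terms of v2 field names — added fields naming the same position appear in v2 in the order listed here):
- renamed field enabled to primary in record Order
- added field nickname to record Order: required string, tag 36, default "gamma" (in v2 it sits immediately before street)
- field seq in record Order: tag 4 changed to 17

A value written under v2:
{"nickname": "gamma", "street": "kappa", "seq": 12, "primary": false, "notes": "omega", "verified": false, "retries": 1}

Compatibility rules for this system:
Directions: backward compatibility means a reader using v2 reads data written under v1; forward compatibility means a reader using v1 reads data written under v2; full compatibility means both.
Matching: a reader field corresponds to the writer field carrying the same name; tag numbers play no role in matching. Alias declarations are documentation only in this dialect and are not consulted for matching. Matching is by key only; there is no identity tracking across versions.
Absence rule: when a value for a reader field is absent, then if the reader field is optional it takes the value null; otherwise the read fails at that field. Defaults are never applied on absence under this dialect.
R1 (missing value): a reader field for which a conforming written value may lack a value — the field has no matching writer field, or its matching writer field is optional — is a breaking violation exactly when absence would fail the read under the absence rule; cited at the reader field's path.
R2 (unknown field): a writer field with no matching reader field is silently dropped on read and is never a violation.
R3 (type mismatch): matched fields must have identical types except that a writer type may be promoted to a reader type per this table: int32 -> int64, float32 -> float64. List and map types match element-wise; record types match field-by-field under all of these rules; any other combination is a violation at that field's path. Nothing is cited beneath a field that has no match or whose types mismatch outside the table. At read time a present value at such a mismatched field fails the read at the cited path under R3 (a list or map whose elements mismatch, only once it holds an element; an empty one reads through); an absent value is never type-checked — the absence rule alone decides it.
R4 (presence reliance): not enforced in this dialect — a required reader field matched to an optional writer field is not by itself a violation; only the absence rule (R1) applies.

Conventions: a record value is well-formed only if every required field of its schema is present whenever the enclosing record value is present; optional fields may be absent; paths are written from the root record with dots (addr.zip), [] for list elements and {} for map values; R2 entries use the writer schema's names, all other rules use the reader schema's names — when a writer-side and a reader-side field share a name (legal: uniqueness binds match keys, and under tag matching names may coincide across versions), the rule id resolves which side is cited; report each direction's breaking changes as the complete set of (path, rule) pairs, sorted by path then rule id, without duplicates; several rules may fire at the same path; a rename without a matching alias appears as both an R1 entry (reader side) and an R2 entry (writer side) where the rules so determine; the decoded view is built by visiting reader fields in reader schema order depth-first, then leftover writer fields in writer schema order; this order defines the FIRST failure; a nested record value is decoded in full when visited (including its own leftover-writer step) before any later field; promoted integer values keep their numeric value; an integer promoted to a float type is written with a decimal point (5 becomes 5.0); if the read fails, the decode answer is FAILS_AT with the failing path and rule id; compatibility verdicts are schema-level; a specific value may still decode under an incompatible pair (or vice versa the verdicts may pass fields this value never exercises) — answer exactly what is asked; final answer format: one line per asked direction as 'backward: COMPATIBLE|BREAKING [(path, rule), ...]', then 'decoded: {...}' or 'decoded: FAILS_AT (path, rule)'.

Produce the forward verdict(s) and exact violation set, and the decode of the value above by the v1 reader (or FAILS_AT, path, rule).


the writer's type comes first in each Order pair
forward pass over Order, reader schema v1, writer schema v2:
  street <- street (string -> string, writer required)
  score <- score (float32 -> float32, writer optional)
  seq <- seq (int64 -> int64, writer required)
  no writer field matches reader enabled
  notes <- notes (string -> string, writer required)
  verified <- verified (bool -> bool, writer required)
  retries <- retries (int32 -> int32, writer optional)
  writer nickname: unknown to reader
  writer primary: unknown to reader
  => no violations; forward on Order: COMPATIBLE
migrating the Order value to v1:
  street := "kappa"
  score := null (not supplied -> null)
  seq := 12
  enabled := null (not supplied -> null)
  notes := "omega"
  verified := false
  retries := 1
  writer nickname: unmatched, discarded
  writer primary: unmatched, discarded
  => decoded: {"street": "kappa", "score": null, "seq": 12, "enabled": null, "notes": "omega", "verified": false, "retries": 1}
the rest of the Order diff is inert for this question:
  added field nickname to record Order: required string, tag 36, default "gamma" (in v2 it sits immediately before street) -> its effect on Order is confined to the backward direction, not asked
  field seq in record Order: tag 4 changed to 17 -> inert for the asked Order verdict: nothing fires

forward: COMPATIBLE []; decoded: {"street": "kappa", "score": null, "seq": 12, "enabled": null, "notes": "omega", "verified": false, "retries": 1}


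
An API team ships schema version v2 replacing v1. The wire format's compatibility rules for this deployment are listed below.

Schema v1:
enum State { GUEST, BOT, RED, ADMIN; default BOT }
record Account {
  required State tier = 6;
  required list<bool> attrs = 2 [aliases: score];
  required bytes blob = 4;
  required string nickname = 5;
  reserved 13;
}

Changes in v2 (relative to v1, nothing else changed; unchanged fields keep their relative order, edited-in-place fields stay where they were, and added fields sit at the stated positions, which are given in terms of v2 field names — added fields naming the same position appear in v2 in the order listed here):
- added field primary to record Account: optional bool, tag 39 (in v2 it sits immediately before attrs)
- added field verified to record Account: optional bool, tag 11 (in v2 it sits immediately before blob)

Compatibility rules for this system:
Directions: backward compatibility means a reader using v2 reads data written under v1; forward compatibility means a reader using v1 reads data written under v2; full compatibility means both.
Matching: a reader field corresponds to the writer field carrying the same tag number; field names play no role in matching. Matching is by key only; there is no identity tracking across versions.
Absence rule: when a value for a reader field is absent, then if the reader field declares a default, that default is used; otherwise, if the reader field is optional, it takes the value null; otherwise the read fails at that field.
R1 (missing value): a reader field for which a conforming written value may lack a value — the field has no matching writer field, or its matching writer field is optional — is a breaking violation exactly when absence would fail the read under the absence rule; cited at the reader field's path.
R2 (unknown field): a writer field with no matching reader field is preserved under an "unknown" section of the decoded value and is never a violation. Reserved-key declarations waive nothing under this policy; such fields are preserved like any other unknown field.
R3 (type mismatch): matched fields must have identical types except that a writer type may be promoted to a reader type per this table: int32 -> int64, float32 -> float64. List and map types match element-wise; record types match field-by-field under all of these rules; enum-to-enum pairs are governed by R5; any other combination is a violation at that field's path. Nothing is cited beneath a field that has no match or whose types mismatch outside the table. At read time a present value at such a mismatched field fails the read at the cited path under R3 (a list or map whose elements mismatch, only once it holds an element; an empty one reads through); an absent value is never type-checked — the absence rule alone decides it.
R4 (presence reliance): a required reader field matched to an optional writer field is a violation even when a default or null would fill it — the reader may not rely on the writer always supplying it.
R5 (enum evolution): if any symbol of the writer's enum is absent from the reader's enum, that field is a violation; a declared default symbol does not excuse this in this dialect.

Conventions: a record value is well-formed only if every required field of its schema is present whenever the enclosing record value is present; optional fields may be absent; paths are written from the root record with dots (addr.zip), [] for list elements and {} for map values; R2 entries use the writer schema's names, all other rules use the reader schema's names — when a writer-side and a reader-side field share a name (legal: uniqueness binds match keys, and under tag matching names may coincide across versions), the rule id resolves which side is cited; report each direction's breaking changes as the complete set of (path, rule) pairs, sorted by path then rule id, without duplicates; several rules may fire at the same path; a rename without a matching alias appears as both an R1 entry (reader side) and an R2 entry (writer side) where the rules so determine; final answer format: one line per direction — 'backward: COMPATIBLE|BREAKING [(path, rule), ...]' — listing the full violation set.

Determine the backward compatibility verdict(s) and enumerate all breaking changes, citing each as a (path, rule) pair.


backward: COMPATIBLE []

arrows below run writer -> reader for Account
checking backward for Account: reader v2 against writer v1:
  writer required, State -> State: reader tier maps from writer tier
  primary has no writer counterpart
  writer required, list<bool> -> list<bool>: reader attrs maps from writer attrs
  verified has no writer counterpart
  writer required, bytes -> bytes: reader blob maps from writer blob
  writer required, string -> string: reader nickname maps from writer nickname
  => backward: COMPATIBLE
ruling out the remaining Account differences:
  added field primary to record Account: optional bool, tag 39 (in v2 it sits immediately before attrs) -> triggers nothing under Account's printed rules — same verdict
  added field verified to record Account: optional bool, tag 11 (in v2 it sits immediately before blob) -> triggers nothing under Account's printed rules — same verdict


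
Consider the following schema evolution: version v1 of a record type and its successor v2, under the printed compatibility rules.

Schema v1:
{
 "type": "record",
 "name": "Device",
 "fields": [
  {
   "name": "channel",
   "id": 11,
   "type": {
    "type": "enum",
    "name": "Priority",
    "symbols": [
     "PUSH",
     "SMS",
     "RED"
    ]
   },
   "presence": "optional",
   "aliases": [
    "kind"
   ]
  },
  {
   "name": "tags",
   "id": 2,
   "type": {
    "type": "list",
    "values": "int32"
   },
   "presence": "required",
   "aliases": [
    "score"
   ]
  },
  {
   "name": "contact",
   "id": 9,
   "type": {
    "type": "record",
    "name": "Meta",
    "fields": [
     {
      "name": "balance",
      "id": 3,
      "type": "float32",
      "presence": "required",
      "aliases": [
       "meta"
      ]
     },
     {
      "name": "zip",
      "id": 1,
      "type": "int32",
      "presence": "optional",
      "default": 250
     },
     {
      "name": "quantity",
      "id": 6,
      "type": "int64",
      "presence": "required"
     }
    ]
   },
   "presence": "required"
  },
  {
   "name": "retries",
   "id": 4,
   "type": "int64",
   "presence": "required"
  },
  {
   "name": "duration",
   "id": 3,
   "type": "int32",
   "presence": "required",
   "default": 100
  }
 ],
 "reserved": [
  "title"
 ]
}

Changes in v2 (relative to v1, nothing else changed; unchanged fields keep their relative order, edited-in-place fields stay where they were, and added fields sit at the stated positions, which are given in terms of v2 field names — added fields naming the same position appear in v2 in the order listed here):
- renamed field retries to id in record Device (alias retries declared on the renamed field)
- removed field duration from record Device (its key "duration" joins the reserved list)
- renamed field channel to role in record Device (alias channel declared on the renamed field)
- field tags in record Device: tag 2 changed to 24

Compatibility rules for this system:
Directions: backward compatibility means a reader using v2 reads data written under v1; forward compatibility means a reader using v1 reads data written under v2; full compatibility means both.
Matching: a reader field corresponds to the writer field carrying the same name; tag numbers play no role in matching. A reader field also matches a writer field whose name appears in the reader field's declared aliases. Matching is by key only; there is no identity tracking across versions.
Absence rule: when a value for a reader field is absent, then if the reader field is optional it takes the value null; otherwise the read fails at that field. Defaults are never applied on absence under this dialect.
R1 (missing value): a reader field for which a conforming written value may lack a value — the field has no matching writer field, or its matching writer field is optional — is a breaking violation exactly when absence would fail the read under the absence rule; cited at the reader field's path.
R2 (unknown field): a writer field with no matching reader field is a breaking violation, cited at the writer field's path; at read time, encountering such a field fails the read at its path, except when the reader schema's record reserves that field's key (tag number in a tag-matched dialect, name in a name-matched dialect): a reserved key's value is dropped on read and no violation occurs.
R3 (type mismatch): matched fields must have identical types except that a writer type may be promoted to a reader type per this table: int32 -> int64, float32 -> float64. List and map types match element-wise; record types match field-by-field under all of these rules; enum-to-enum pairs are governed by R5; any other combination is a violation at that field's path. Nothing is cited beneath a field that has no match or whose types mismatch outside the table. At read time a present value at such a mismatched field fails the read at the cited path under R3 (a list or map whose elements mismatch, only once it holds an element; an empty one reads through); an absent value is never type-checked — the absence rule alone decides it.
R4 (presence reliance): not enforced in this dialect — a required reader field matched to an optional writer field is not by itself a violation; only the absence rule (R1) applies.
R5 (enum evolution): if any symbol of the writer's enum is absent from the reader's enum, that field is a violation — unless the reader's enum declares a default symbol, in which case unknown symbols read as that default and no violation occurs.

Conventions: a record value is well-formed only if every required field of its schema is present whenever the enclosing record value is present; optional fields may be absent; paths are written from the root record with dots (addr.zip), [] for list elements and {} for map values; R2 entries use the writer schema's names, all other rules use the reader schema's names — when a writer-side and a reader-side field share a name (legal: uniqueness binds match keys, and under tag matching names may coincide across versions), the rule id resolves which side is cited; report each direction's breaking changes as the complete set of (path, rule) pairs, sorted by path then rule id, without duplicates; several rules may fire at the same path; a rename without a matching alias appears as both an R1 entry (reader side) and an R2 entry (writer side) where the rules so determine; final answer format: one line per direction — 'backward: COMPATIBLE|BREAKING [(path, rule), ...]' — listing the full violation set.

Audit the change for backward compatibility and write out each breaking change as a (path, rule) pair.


in Device below, arrows point writer -> reader
backward analysis of Device with v2 as reader and v1 as writer:
  role: Priority -> Priority, writer optional; from channel
  tags: list<int32> -> list<int32>, writer required; from tags
  contact: Meta -> Meta, writer required; from contact
  id: int64 -> int64, writer required; from retries
  leftover writer field: duration
  contact.balance: float32 -> float32, writer required; from contact.balance
  contact.zip: int32 -> int32, writer optional; from contact.zip
  contact.quantity: int64 -> int64, writer required; from contact.quantity
  => no violations; backward on Device: COMPATIBLE
the other Device changes do not affect what is asked:
  renamed field retries to id in record Device (alias retries declared on the renamed field) -> affects forward compatibility only, which is not asked
  removed field duration from record Device (its key "duration" joins the reserved list) -> affects forward compatibility only, which is not asked
  renamed field channel to role in record Device (alias channel declared on the renamed field) -> affects forward compatibility only, which is not asked
  field tags in record Device: tag 2 changed to 24 -> fires no rule on Device, leaving the asked answer as it is

backward: COMPATIBLE []


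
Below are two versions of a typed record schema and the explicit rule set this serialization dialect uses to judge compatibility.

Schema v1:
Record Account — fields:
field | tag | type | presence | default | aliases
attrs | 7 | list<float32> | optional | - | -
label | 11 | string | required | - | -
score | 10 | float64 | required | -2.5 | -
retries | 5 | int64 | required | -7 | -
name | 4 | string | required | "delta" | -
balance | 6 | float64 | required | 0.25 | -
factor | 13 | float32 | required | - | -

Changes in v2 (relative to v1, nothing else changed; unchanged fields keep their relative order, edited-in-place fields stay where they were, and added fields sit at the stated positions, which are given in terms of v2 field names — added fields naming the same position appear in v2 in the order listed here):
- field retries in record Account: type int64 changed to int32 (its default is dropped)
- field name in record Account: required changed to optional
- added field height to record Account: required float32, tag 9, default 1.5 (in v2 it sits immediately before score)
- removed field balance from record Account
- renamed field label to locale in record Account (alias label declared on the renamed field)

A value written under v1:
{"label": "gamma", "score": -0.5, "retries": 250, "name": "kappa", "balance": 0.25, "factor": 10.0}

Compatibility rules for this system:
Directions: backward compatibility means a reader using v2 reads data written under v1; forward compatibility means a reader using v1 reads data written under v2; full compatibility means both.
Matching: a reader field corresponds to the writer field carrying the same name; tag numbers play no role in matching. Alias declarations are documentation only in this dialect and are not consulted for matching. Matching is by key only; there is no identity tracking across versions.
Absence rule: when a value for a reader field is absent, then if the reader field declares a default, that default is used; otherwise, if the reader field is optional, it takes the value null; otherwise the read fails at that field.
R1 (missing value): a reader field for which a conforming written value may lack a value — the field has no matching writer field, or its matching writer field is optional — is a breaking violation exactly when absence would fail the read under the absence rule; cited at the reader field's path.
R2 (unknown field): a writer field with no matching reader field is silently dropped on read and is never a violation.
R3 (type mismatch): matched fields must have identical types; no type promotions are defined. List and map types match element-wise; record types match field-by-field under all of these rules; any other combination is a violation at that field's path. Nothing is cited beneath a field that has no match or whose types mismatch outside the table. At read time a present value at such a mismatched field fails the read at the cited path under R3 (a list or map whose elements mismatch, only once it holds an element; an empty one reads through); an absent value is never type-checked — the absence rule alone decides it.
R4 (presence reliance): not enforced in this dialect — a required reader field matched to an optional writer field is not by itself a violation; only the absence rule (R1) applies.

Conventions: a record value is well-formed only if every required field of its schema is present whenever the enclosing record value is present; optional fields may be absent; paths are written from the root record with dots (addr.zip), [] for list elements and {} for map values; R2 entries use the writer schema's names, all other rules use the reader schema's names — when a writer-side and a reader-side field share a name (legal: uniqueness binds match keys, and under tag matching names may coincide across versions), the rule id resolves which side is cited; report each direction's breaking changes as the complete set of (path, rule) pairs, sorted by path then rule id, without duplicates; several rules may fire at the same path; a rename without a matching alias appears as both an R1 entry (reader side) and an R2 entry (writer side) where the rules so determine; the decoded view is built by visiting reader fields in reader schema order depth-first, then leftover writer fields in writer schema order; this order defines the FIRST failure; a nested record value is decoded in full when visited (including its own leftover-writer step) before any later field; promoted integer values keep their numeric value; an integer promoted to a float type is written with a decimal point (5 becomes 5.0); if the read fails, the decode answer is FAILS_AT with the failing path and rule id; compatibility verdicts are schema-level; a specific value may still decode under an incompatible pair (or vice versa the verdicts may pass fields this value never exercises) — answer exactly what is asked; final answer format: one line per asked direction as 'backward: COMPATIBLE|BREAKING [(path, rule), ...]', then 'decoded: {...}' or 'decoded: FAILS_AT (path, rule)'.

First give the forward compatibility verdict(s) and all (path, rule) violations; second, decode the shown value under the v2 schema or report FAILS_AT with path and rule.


the writer's type comes first in each Account pair
forward for Account (reader v1, writer v2):
  attrs <- attrs (list<float32> -> list<float32>, writer optional)
  no writer field matches reader label
  score <- score (float64 -> float64, writer required)
  retries <- retries (int32 -> int64, writer required)
  name <- name (string -> string, writer optional)
  no writer field matches reader balance
  factor <- factor (float32 -> float32, writer required)
  leftover writer field: locale
  leftover writer field: height
  breaking: (label, R1)
  breaking: (retries, R3)
  => forward verdict for Account: BREAKING, 2 violation(s)
decode walk for Account under reader schema v2:
  attrs := null (absent, optional -> null)
  read fails at locale under R1 (no fill)
  => FAILS_AT (locale, R1)
remaining Account differences; none change what is asked:
  field name in record Account: required changed to optional -> no rule fires on it in Account's dialect; the asked verdict holds
  added field height to record Account: required float32, tag 9, default 1.5 (in v2 it sits immediately before score) -> no rule fires on it in Account's dialect; the asked verdict holds
  removed field balance from record Account -> no rule fires on it in Account's dialect; the asked verdict holds

forward: BREAKING [(label, R1), (retries, R3)]; decoded: FAILS_AT (locale, R1)


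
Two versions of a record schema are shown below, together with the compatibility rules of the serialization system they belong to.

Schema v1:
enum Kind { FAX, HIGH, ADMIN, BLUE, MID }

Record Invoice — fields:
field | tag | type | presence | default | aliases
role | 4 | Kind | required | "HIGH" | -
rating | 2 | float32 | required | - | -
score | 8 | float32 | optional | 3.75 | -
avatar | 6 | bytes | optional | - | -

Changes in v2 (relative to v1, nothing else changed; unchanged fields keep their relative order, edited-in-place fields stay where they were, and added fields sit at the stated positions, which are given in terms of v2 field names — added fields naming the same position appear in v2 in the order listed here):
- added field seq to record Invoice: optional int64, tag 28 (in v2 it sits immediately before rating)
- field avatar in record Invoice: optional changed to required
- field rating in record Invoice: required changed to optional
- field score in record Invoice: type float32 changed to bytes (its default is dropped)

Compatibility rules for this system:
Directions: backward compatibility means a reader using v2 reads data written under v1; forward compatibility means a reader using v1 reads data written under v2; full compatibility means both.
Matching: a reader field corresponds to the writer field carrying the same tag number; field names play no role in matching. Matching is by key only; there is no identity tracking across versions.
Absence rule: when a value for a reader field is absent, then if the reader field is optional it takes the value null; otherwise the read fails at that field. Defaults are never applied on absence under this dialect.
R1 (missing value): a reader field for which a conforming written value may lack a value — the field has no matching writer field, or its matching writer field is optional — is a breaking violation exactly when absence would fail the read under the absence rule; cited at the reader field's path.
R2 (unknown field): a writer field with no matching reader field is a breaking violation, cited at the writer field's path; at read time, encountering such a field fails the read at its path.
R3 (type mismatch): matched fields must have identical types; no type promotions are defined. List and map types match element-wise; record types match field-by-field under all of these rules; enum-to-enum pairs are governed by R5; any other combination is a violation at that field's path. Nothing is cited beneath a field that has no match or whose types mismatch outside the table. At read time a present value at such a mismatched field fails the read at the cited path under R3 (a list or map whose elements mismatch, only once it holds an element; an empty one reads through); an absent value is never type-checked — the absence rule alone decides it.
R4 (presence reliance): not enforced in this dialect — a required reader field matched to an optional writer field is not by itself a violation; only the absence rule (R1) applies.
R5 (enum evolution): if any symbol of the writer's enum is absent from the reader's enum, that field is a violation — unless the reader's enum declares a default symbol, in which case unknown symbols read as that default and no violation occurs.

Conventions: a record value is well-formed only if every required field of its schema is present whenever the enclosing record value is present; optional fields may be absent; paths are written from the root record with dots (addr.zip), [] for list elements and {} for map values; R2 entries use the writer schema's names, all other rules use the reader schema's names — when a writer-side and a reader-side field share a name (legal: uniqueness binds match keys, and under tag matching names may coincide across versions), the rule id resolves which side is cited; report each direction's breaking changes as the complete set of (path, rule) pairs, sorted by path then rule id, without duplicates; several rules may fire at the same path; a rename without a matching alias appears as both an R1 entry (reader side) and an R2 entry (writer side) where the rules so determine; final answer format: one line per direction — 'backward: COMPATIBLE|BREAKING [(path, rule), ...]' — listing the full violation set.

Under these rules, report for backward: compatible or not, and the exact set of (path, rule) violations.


backward: BREAKING [(avatar, R1), (score, R3)]

the writer's type comes first in each Invoice pair
checking backward for Invoice: reader v2 against writer v1:
  role <- role (Kind -> Kind, writer required)
  seq: no writer match
  rating <- rating (float32 -> float32, writer required)
  score <- score (float32 -> bytes, writer optional)
  avatar <- avatar (bytes -> bytes, writer optional)
  violation R1 at avatar
  violation R3 at score
  backward on Invoice therefore BREAKING (2)
the rest of the Invoice diff is inert for this question:
  added field seq to record Invoice: optional int64, tag 28 (in v2 it sits immediately before rating) -> matters only for Invoice's forward compatibility — outside the asked direction
  field rating in record Invoice: required changed to optional -> matters only for Invoice's forward compatibility — outside the asked direction


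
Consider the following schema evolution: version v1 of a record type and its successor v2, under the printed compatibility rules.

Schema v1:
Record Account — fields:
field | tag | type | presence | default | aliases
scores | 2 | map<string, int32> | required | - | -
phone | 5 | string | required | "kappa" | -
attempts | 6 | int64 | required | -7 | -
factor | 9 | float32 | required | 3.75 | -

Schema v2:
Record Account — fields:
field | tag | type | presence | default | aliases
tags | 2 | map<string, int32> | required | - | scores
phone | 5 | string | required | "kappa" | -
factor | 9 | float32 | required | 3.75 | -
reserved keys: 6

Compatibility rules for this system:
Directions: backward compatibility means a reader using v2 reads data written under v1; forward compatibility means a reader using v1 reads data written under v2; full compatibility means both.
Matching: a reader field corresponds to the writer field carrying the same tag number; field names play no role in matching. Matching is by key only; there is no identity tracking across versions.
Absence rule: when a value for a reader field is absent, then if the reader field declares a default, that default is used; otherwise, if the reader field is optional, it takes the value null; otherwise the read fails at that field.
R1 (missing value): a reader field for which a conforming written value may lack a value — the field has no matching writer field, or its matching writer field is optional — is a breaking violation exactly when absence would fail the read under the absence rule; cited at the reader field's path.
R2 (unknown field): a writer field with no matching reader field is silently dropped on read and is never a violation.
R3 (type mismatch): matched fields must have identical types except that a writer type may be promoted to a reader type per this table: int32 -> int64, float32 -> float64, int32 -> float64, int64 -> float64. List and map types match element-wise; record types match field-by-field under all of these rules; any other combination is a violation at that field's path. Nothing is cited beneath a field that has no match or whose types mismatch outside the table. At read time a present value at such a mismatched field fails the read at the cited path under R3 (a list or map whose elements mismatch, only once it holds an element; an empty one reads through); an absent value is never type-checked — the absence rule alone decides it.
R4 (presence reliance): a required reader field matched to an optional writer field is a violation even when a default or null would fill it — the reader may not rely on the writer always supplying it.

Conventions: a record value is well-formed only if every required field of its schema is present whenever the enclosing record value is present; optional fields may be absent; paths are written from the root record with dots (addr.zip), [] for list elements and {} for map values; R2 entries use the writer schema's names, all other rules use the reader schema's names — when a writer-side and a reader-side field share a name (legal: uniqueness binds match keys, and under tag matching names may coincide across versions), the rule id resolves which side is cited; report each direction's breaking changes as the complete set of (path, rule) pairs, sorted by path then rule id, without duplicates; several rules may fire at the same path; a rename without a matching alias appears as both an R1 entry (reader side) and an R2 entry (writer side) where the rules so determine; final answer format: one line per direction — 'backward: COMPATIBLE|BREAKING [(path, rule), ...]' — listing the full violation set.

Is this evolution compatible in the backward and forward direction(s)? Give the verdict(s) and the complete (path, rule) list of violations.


each type pair in Account: writer, then reader
checking backward for Account: reader v2 against writer v1:
  tags <- scores (map<string, int32> -> map<string, int32>, writer required)
  phone <- phone (string -> string, writer required)
  factor <- factor (float32 -> float32, writer required)
  attempts (writer side), unknown to reader
  nothing fires on Account: backward is COMPATIBLE
checking forward for Account: reader v1 against writer v2:
  scores <- tags (map<string, int32> -> map<string, int32>, writer required)
  phone <- phone (string -> string, writer required)
  attempts has no writer counterpart
  factor <- factor (float32 -> float32, writer required)
  nothing fires on Account: forward is COMPATIBLE

backward: COMPATIBLE []; forward: COMPATIBLE []


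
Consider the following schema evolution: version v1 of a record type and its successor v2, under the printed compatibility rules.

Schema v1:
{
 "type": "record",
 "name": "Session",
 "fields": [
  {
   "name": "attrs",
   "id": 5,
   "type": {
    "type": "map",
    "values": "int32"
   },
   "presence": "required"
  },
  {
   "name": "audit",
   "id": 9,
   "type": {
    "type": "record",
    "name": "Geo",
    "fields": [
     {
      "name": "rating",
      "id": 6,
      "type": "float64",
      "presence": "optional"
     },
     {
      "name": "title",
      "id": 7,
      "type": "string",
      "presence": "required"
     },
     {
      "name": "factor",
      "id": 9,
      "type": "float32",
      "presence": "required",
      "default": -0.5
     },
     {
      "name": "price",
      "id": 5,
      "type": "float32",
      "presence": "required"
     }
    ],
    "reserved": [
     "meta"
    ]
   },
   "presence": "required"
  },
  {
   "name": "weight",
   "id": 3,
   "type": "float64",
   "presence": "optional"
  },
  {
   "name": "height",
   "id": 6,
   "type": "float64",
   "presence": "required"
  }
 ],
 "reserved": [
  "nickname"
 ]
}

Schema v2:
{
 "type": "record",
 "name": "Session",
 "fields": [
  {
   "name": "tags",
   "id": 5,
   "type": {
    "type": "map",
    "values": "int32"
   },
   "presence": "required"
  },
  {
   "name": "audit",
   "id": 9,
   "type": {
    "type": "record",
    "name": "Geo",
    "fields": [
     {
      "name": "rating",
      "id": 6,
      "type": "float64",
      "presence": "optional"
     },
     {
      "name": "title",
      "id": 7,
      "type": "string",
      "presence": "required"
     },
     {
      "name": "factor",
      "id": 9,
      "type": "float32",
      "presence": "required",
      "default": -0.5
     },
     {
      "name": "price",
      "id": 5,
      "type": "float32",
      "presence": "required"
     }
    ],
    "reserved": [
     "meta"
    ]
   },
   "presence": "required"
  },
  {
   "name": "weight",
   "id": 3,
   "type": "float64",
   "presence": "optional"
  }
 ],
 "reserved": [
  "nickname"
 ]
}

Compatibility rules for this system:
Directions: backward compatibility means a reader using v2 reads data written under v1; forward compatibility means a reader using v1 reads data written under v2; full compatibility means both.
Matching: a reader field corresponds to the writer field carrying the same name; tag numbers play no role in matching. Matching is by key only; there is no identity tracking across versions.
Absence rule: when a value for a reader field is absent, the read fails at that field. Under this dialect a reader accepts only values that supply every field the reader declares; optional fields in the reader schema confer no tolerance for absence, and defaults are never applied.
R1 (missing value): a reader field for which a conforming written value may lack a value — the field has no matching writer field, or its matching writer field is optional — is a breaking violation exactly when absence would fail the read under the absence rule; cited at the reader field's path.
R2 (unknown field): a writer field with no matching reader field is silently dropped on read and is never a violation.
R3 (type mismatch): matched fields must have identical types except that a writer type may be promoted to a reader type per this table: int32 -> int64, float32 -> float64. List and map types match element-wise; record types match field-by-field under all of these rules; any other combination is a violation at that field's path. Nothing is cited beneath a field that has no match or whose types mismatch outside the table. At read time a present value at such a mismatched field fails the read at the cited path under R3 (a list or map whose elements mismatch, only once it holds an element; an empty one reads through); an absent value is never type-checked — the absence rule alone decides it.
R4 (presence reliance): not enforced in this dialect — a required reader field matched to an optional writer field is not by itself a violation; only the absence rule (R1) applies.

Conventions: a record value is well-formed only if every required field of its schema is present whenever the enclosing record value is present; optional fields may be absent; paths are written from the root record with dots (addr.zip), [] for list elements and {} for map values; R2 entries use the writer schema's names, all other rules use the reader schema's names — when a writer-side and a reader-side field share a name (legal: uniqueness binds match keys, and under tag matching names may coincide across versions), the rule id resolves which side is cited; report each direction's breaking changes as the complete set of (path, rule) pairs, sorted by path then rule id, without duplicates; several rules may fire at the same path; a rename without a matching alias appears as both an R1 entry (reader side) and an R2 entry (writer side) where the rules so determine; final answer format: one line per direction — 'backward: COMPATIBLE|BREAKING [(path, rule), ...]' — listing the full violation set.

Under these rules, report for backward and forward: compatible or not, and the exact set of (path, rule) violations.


in Session below, arrows point writer -> reader
backward pass over Session, reader schema v2, writer schema v1:
  tags: no writer match
  Geo -> Geo, writer required: audit aligns to audit
  float64 -> float64, writer optional: weight aligns to weight
  writer attrs: unknown to reader
  writer height: unknown to reader
  float64 -> float64, writer optional: audit.rating aligns to audit.rating
  string -> string, writer required: audit.title aligns to audit.title
  float32 -> float32, writer required: audit.factor aligns to audit.factor
  float32 -> float32, writer required: audit.price aligns to audit.price
  R1 fires at audit.rating
  R1 fires at tags
  R1 fires at weight
  => backward: BREAKING (3)
forward pass over Session, reader schema v1, writer schema v2:
  attrs: no writer match
  Geo -> Geo, writer required: audit aligns to audit
  float64 -> float64, writer optional: weight aligns to weight
  height: no writer match
  writer tags: unknown to reader
  float64 -> float64, writer optional: audit.rating aligns to audit.rating
  string -> string, writer required: audit.title aligns to audit.title
  float32 -> float32, writer required: audit.factor aligns to audit.factor
  float32 -> float32, writer required: audit.price aligns to audit.price
  R1 fires at attrs
  R1 fires at audit.rating
  R1 fires at height
  R1 fires at weight
  => forward: BREAKING (4)

backward: BREAKING [(audit.rating, R1), (tags, R1), (weight, R1)]; forward: BREAKING [(attrs, R1), (audit.rating, R1), (height, R1), (weight, R1)]
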